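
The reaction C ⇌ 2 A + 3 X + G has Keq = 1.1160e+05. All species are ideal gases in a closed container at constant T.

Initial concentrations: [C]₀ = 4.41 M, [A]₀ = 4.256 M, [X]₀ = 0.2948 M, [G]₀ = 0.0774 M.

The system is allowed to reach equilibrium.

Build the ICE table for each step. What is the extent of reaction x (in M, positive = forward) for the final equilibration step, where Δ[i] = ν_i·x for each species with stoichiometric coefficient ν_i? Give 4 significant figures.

Q₀ = 0.008145 vs Keq = 1.1160e+05 ⇒ Q<K, forward
Step 1:
                   C          A          X          G
  init          4.41      4.256     0.2948     0.0774
  Δ           -2.791      5.581      8.372      2.791
  eq           1.619      9.837      8.667      2.868
  solve Keq expr → x = 2.791; check Q = 1.1160e+05

x = 2.791 M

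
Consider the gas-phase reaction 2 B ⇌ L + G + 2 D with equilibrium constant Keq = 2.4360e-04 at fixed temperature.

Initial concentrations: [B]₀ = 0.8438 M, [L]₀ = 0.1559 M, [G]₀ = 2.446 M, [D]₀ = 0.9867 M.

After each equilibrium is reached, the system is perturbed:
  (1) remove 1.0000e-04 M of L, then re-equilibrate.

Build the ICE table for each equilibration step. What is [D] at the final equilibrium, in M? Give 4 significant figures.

Q₀ = 0.5214 vs Keq = 2.4360e-04 ⇒ Q>K, reverse
Step 1:
                   B          L          G          D
  Initial     0.8438     0.1559      2.446     0.9867
  Change      0.3112    -0.1556    -0.1556    -0.3112
  Equil        1.155 3.1091e-04       2.29     0.6755
  solve Keq expr → x = -0.1556; check Q = 2.4360e-04
Then remove 1.0000e-04 M of L.
Step 2:
                   B          L          G          D
  Initial      1.155 2.1091e-04       2.29     0.6755
  Change  -1.9939e-04 9.9696e-05 9.9696e-05 1.9939e-04
  Equil        1.155 3.1060e-04      2.291     0.6757
  solve Keq expr → x = 9.9696e-05; check Q = 2.4360e-04

[D]_eq = 0.6757 M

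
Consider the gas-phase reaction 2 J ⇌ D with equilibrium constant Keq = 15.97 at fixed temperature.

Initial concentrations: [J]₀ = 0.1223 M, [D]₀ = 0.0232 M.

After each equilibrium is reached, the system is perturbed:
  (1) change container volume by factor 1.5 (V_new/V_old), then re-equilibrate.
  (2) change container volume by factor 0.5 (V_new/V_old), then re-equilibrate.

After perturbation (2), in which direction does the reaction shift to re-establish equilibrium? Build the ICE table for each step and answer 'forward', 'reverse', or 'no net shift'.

Q₀ = 1.551 vs Keq = 15.97 ⇒ Q<K, forward
Step 1:
                    J           D
  init         0.1223      0.0232
  Δ          -0.06361     0.03181
  eq          0.05869     0.05501
  solve Keq expr → x = 0.03181; check Q = 15.97
Then change container volume by factor 1.5 (V_new/V_old).
Step 2:
                    J           D
  init        0.03913     0.03667
  Δ           0.00659   -0.003295
  eq          0.04572     0.03338
  solve Keq expr → x = -0.003295; check Q = 15.97
Then change container volume by factor 0.5 (V_new/V_old).
Step 3:
                    J           D
  init        0.09143     0.06675
  Δ          -0.02172     0.01086
  eq          0.06971     0.07761
  solve Keq expr → x = 0.01086; check Q = 15.97

Direction: forward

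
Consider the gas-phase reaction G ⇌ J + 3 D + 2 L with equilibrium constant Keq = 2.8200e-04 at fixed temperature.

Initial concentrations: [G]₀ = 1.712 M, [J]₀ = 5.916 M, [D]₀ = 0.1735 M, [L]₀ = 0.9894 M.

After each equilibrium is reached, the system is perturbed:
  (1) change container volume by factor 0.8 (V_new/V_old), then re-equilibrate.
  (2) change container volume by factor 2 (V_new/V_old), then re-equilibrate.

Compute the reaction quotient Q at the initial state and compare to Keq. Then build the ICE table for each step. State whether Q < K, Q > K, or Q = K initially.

Q₀ = 0.01767 vs Keq = 2.8200e-04 ⇒ Q>K, reverse
Step 1:
                   G          J          D          L
  init         1.712      5.916     0.1735     0.9894
  Δ          0.04222   -0.04222    -0.1266   -0.08443
  eq           1.754      5.874    0.04685      0.905
  solve Keq expr → x = -0.04222; check Q = 2.8200e-04
Then change container volume by factor 0.8 (V_new/V_old).
Step 2:
                   G          J          D          L
  init         2.193      7.342    0.05856      1.131
  Δ         0.005952  -0.005952   -0.01786    -0.0119
  eq           2.199      7.336    0.04071      1.119
  solve Keq expr → x = -0.005952; check Q = 2.8200e-04
Then change container volume by factor 2 (V_new/V_old).
Step 3:
                   G          J          D          L
  init         1.099      3.668    0.02035     0.5597
  Δ         -0.01395    0.01395    0.04186    0.02791
  eq           1.085      3.682    0.06221     0.5876
  solve Keq expr → x = 0.01395; check Q = 2.8200e-04

Q₀ = 0.01767; Q > K (proceeds reverse)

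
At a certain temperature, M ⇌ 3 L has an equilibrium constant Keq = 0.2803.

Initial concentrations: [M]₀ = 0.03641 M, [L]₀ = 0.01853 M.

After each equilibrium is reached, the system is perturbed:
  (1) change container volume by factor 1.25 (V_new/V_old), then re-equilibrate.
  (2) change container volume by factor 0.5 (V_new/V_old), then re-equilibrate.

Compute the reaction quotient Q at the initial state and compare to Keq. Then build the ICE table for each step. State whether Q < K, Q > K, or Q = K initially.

Q₀ = 1.7475e-04; Q < K (proceeds forward)

Q₀ = 1.7475e-04 vs Keq = 0.2803 ⇒ Q<K, forward
Step 1:
                    M           L
  init        0.03641     0.01853
  Δ          -0.03133     0.09398
  eq         0.005082      0.1125
  solve Keq expr → x = 0.03133; check Q = 0.2803
Then change container volume by factor 1.25 (V_new/V_old).
Step 2:
                    M           L
  init       0.004065     0.09001
  Δ         -0.001152    0.003456
  eq         0.002913     0.09347
  solve Keq expr → x = 0.001152; check Q = 0.2803
Then change container volume by factor 0.5 (V_new/V_old).
Step 3:
                    M           L
  init       0.005826      0.1869
  Δ          0.008873    -0.02662
  eq           0.0147      0.1603
  solve Keq expr → x = -0.008873; check Q = 0.2803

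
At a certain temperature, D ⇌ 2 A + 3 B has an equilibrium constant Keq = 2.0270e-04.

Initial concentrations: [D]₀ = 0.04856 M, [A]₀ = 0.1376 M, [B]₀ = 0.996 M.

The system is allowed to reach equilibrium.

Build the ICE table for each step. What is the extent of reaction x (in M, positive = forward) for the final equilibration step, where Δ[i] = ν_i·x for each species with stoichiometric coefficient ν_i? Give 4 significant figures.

Q₀ = 0.3852 vs Keq = 2.0270e-04 ⇒ Q>K, reverse
Step 1:
                  D         A         B
  Initial   0.04856    0.1376     0.996
  Change    0.06544   -0.1309   -0.1963
  Equil       0.114  0.006722    0.7997
  solve Keq expr → x = -0.06544; check Q = 2.0270e-04

x = -0.06544 M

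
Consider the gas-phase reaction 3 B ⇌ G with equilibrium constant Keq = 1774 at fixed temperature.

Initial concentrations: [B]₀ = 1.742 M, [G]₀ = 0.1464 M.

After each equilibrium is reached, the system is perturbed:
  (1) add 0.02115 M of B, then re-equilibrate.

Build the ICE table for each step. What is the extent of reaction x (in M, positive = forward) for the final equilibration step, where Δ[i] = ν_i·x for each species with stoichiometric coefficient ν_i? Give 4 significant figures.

x = 0.006969 M

Q₀ = 0.02769 vs Keq = 1774 ⇒ Q<K, forward
Step 1:
                    B           G
  I             1.742      0.1464
  C            -1.669      0.5562
  E           0.07344      0.7026
  solve Keq expr → x = 0.5562; check Q = 1774
Then add 0.02115 M of B.
Step 2:
                    B           G
  I           0.09459      0.7026
  C          -0.02091    0.006969
  E           0.07368      0.7096
  solve Keq expr → x = 0.006969; check Q = 1774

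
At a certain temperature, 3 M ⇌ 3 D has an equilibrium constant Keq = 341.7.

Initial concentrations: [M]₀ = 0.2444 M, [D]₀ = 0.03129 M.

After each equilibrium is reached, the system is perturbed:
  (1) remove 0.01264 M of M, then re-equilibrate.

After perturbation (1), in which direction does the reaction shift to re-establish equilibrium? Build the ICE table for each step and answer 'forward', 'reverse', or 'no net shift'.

Q₀ = 0.002099 vs Keq = 341.7 ⇒ Q<K, forward
Step 1:
                  M         D
  init       0.2444   0.03129
  Δ         -0.2099    0.2099
  eq         0.0345    0.2412
  solve Keq expr → x = 0.06997; check Q = 341.7
Then remove 0.01264 M of M.
Step 2:
                  M         D
  init      0.02186    0.2412
  Δ         0.01106  -0.01106
  eq        0.03292    0.2301
  solve Keq expr → x = -0.003686; check Q = 341.7

Direction: reverse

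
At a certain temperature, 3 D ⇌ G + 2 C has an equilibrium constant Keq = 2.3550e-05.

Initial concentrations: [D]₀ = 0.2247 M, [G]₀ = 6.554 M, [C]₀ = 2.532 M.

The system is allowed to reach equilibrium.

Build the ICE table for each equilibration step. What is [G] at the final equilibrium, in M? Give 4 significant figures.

[G]_eq = 5.296 M

Q₀ = 3704 vs Keq = 2.3550e-05 ⇒ Q>K, reverse
Step 1:
                  D         G         C
  Initial    0.2247     6.554     2.532
  Change      3.773    -1.258    -2.515
  Equil       3.997     5.296   0.01685
  solve Keq expr → x = -1.258; check Q = 2.3550e-05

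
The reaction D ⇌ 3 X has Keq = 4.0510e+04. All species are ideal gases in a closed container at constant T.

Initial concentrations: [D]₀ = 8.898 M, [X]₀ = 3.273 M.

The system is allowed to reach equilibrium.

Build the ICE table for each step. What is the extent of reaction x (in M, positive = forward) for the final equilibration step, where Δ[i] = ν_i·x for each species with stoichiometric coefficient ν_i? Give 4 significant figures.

Q₀ = 3.94 vs Keq = 4.0510e+04 ⇒ Q<K, forward
Step 1:
                   D          X
  I            8.898      3.273
  C           -8.339      25.02
  E           0.5589      28.29
  solve Keq expr → x = 8.339; check Q = 4.0510e+04

x = 8.339 M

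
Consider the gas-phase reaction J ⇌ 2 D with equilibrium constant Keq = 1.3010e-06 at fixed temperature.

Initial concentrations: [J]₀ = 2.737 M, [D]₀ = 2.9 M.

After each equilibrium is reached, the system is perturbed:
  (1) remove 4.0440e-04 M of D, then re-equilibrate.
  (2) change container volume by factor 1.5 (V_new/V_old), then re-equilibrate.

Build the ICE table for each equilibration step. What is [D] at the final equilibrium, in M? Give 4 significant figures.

[D]_eq = 0.001905 M

Q₀ = 3.073 vs Keq = 1.3010e-06 ⇒ Q>K, reverse
Step 1:
                  J         D
  I           2.737       2.9
  C           1.449    -2.898
  E           4.186  0.002334
  solve Keq expr → x = -1.449; check Q = 1.3010e-06
Then remove 4.0440e-04 M of D.
Step 2:
                  J         D
  I           4.186  0.001929
  C       -2.0217e-04 4.0434e-04
  E           4.186  0.002334
  solve Keq expr → x = 2.0217e-04; check Q = 1.3010e-06
Then change container volume by factor 1.5 (V_new/V_old).
Step 3:
                  J         D
  I            2.79  0.001556
  C       -1.7479e-04 3.4958e-04
  E            2.79  0.001905
  solve Keq expr → x = 1.7479e-04; check Q = 1.3010e-06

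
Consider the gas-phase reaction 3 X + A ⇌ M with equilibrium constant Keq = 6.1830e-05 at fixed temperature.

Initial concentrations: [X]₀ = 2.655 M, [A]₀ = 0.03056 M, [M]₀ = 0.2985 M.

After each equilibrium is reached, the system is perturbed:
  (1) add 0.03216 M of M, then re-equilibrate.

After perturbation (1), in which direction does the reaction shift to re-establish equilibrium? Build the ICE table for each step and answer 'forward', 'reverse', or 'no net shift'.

Q₀ = 0.5219 vs Keq = 6.1830e-05 ⇒ Q>K, reverse
Step 1:
                   X          A          M
  I            2.655    0.03056     0.2985
  C           0.8928     0.2976    -0.2976
  E            3.548     0.3282 9.0604e-04
  solve Keq expr → x = -0.2976; check Q = 6.1830e-05
Then add 0.03216 M of M.
Step 2:
                   X          A          M
  I            3.548     0.3282    0.03307
  C          0.09597    0.03199   -0.03199
  E            3.644     0.3601   0.001077
  solve Keq expr → x = -0.03199; check Q = 6.1830e-05

Direction: reverse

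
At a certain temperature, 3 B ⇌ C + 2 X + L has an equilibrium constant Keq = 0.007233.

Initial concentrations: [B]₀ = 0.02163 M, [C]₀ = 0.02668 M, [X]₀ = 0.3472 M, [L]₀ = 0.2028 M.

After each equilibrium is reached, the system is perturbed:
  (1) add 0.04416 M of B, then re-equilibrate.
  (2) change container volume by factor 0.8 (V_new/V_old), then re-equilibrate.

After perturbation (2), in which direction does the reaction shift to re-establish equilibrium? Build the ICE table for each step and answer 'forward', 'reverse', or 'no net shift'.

Q₀ = 64.45 vs Keq = 0.007233 ⇒ Q>K, reverse
Step 1:
                  B         C         X         L
  Initial   0.02163   0.02668    0.3472    0.2028
  Change    0.07862  -0.02621  -0.05241  -0.02621
  Equil      0.1002 4.7480e-04    0.2948    0.1766
  solve Keq expr → x = -0.02621; check Q = 0.007233
Then add 0.04416 M of B.
Step 2:
                  B         C         X         L
  Initial    0.1444 4.7480e-04    0.2948    0.1766
  Change  -0.002547 8.4897e-04  0.001698 8.4897e-04
  Equil      0.1419  0.001324    0.2965    0.1774
  solve Keq expr → x = 8.4897e-04; check Q = 0.007233
Then change container volume by factor 0.8 (V_new/V_old).
Step 3:
                  B         C         X         L
  Initial    0.1773  0.001655    0.3706    0.2218
  Change  9.1238e-04 -3.0413e-04 -6.0826e-04 -3.0413e-04
  Equil      0.1782  0.001351      0.37    0.2215
  solve Keq expr → x = -3.0413e-04; check Q = 0.007233

Direction: reverse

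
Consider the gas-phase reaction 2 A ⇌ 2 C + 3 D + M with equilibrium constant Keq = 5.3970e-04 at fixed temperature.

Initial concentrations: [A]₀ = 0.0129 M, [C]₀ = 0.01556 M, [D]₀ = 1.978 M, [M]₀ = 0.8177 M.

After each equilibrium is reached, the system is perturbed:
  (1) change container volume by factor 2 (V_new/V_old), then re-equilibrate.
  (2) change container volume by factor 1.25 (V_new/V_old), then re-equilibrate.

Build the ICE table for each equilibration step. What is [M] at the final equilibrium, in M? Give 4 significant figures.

Q₀ = 9.207 vs Keq = 5.3970e-04 ⇒ Q>K, reverse
Step 1:
                  A         C         D         M
  Initial    0.0129   0.01556     1.978    0.8177
  Change    0.01529  -0.01529  -0.02294 -0.007647
  Equil     0.02819 2.6622e-04     1.955    0.8101
  solve Keq expr → x = -0.007647; check Q = 5.3970e-04
Then change container volume by factor 2 (V_new/V_old).
Step 2:
                  A         C         D         M
  Initial    0.0141 1.3311e-04    0.9775     0.405
  Change  -3.8423e-04 3.8423e-04 5.7635e-04 1.9212e-04
  Equil     0.01371 5.1734e-04    0.9781    0.4052
  solve Keq expr → x = 1.9212e-04; check Q = 5.3970e-04
Then change container volume by factor 1.25 (V_new/V_old).
Step 3:
                  A         C         D         M
  Initial   0.01097 4.1387e-04    0.7825    0.3242
  Change  -2.1936e-04 2.1936e-04 3.2905e-04 1.0968e-04
  Equil     0.01075 6.3323e-04    0.7828    0.3243
  solve Keq expr → x = 1.0968e-04; check Q = 5.3970e-04

[M]_eq = 0.3243 M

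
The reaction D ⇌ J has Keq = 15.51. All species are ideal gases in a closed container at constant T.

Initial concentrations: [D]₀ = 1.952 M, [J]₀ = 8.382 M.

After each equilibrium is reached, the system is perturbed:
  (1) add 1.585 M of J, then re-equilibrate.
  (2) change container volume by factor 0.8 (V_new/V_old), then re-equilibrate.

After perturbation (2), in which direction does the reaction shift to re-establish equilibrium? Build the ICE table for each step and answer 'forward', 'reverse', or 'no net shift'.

Q₀ = 4.294 vs Keq = 15.51 ⇒ Q<K, forward
Step 1:
                   D          J
  Initial      1.952      8.382
  Change      -1.326      1.326
  Equil       0.6259      9.708
  solve Keq expr → x = 1.326; check Q = 15.51
Then add 1.585 M of J.
Step 2:
                   D          J
  Initial     0.6259      11.29
  Change       0.096     -0.096
  Equil       0.7219       11.2
  solve Keq expr → x = -0.096; check Q = 15.51
Then change container volume by factor 0.8 (V_new/V_old).
Step 3:
                   D          J
  Initial     0.9024         14
  Change           0          0
  Equil       0.9024         14
  solve Keq expr → x = 0; check Q = 15.51

Direction: no net shift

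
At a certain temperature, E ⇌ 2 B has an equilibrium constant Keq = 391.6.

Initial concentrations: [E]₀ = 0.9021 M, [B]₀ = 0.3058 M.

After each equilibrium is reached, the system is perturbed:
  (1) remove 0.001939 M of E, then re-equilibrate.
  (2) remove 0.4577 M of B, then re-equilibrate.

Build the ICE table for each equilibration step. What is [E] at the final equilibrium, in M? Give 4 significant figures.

Q₀ = 0.1037 vs Keq = 391.6 ⇒ Q<K, forward
Step 1:
                  E         B
  I          0.9021    0.3058
  C          -0.891     1.782
  E         0.01113     2.088
  solve Keq expr → x = 0.891; check Q = 391.6
Then remove 0.001939 M of E.
Step 2:
                  E         B
  I        0.009191     2.088
  C        0.001899 -0.003797
  E         0.01109     2.084
  solve Keq expr → x = -0.001899; check Q = 391.6
Then remove 0.4577 M of B.
Step 3:
                  E         B
  I         0.01109     1.626
  C       -0.004265  0.008531
  E        0.006825     1.635
  solve Keq expr → x = 0.004265; check Q = 391.6

[E]_eq = 0.006825 M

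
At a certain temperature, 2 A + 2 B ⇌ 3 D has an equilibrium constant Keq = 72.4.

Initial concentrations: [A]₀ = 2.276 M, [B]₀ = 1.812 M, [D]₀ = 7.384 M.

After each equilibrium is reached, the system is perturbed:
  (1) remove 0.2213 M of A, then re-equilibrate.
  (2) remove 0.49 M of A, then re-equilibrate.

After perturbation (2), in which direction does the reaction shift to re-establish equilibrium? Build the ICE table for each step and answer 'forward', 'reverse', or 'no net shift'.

Direction: reverse

Q₀ = 23.67 vs Keq = 72.4 ⇒ Q<K, forward
Step 1:
                  A         B         D
  Initial     2.276     1.812     7.384
  Change    -0.3994   -0.3994    0.5991
  Equil       1.877     1.413     7.983
  solve Keq expr → x = 0.1997; check Q = 72.4
Then remove 0.2213 M of A.
Step 2:
                  A         B         D
  Initial     1.655     1.413     7.983
  Change    0.08031   0.08031   -0.1205
  Equil       1.736     1.493     7.863
  solve Keq expr → x = -0.04015; check Q = 72.4
Then remove 0.49 M of A.
Step 3:
                  A         B         D
  Initial     1.246     1.493     7.863
  Change     0.1992    0.1992   -0.2988
  Equil       1.445     1.692     7.564
  solve Keq expr → x = -0.09961; check Q = 72.4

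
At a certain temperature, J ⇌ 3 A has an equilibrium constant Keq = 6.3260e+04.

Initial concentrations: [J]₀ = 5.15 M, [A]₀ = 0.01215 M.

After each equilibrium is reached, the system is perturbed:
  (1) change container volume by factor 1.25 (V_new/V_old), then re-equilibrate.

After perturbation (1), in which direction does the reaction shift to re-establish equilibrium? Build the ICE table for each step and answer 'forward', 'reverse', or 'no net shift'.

Q₀ = 3.4827e-07 vs Keq = 6.3260e+04 ⇒ Q<K, forward
Step 1:
                   J          A
  I             5.15    0.01215
  C           -5.093      15.28
  E          0.05653      15.29
  solve Keq expr → x = 5.093; check Q = 6.3260e+04
Then change container volume by factor 1.25 (V_new/V_old).
Step 2:
                   J          A
  I          0.04523      12.23
  C         -0.01594    0.04782
  E          0.02929      12.28
  solve Keq expr → x = 0.01594; check Q = 6.3260e+04

Direction: forward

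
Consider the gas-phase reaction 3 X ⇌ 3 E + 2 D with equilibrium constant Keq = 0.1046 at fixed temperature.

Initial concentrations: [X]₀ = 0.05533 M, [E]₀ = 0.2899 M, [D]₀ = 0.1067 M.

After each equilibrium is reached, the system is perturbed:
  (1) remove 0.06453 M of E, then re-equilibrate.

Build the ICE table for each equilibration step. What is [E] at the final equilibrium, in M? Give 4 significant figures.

[E]_eq = 0.1976 M

Q₀ = 1.638 vs Keq = 0.1046 ⇒ Q>K, reverse
Step 1:
                   X          E          D
  I          0.05533     0.2899     0.1067
  C          0.04164   -0.04164   -0.02776
  E          0.09697     0.2483    0.07894
  solve Keq expr → x = -0.01388; check Q = 0.1046
Then remove 0.06453 M of E.
Step 2:
                   X          E          D
  I          0.09697     0.1837    0.07894
  C         -0.01387    0.01387   0.009247
  E          0.08309     0.1976    0.08819
  solve Keq expr → x = 0.004624; check Q = 0.1046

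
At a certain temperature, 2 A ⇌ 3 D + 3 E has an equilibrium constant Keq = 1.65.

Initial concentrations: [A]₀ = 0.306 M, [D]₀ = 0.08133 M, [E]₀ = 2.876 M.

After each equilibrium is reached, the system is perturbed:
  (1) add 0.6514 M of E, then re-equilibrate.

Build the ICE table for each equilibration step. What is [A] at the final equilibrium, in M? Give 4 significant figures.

Q₀ = 0.1367 vs Keq = 1.65 ⇒ Q<K, forward
Step 1:
                   A          D          E
  init         0.306    0.08133      2.876
  Δ         -0.05255    0.07883    0.07883
  eq          0.2534     0.1602      2.955
  solve Keq expr → x = 0.02628; check Q = 1.65
Then add 0.6514 M of E.
Step 2:
                   A          D          E
  init        0.2534     0.1602      3.606
  Δ          0.01523   -0.02285   -0.02285
  eq          0.2687     0.1373      3.583
  solve Keq expr → x = -0.007617; check Q = 1.65

[A]_eq = 0.2687 M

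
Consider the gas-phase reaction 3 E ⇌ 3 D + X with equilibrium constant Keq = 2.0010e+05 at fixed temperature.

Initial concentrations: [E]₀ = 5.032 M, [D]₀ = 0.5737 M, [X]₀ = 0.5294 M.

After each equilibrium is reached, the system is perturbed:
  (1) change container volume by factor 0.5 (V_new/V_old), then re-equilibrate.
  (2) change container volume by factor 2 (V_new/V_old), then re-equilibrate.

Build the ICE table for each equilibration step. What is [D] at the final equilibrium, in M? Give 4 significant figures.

[D]_eq = 5.484 M

Q₀ = 7.8454e-04 vs Keq = 2.0010e+05 ⇒ Q<K, forward
Step 1:
                  E         D         X
  Initial     5.032    0.5737    0.5294
  Change     -4.911     4.911     1.637
  Equil      0.1213     5.484     2.166
  solve Keq expr → x = 1.637; check Q = 2.0010e+05
Then change container volume by factor 0.5 (V_new/V_old).
Step 2:
                  E         D         X
  Initial    0.2427     10.97     4.333
  Change     0.0609   -0.0609   -0.0203
  Equil      0.3035     10.91     4.312
  solve Keq expr → x = -0.0203; check Q = 2.0010e+05
Then change container volume by factor 2 (V_new/V_old).
Step 3:
                  E         D         X
  Initial    0.1518     5.454     2.156
  Change   -0.03045   0.03045   0.01015
  Equil      0.1213     5.484     2.166
  solve Keq expr → x = 0.01015; check Q = 2.0010e+05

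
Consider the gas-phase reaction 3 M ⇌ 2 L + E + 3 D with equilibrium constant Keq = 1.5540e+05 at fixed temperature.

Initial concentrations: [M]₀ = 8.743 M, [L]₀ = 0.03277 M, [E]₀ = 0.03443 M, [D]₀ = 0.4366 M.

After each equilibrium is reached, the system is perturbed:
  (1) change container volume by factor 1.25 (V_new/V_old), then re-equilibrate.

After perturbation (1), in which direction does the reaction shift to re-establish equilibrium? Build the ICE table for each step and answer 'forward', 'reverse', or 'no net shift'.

Q₀ = 4.6043e-09 vs Keq = 1.5540e+05 ⇒ Q<K, forward
Step 1:
                  M         L         E         D
  init        8.743   0.03277   0.03443    0.4366
  Δ          -8.063     5.375     2.688     8.063
  eq         0.6801     5.408     2.722       8.5
  solve Keq expr → x = 2.688; check Q = 1.5540e+05
Then change container volume by factor 1.25 (V_new/V_old).
Step 2:
                  M         L         E         D
  init       0.5441     4.326     2.178       6.8
  Δ        -0.09614   0.06409   0.03205   0.09614
  eq         0.4479     4.391      2.21     6.896
  solve Keq expr → x = 0.03205; check Q = 1.5540e+05

Direction: forward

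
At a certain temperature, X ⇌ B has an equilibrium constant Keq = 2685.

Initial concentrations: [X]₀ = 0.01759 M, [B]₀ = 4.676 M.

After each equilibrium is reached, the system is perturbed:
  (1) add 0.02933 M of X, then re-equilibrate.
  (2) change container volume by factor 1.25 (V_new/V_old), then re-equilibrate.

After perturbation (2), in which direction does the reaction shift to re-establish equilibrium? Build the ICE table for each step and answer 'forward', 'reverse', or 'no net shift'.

Q₀ = 265.8 vs Keq = 2685 ⇒ Q<K, forward
Step 1:
                   X          B
  Initial    0.01759      4.676
  Change    -0.01584    0.01584
  Equil     0.001747      4.692
  solve Keq expr → x = 0.01584; check Q = 2685
Then add 0.02933 M of X.
Step 2:
                   X          B
  Initial    0.03108      4.692
  Change    -0.02932    0.02932
  Equil     0.001758      4.721
  solve Keq expr → x = 0.02932; check Q = 2685
Then change container volume by factor 1.25 (V_new/V_old).
Step 3:
                   X          B
  Initial   0.001407      3.777
  Change           0          0
  Equil     0.001407      3.777
  solve Keq expr → x = 0; check Q = 2685

Direction: no net shift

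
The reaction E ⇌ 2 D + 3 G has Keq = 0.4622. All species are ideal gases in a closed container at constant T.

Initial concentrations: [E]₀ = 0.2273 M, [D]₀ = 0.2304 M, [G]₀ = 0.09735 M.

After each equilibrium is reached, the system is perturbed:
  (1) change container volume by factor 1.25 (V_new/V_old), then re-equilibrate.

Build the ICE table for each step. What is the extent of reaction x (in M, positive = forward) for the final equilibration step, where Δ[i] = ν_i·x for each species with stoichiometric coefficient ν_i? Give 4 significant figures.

Q₀ = 2.1546e-04 vs Keq = 0.4622 ⇒ Q<K, forward
Step 1:
                  E         D         G
  init       0.2273    0.2304   0.09735
  Δ         -0.1431    0.2861    0.4292
  eq        0.08425    0.5165    0.5265
  solve Keq expr → x = 0.1431; check Q = 0.4622
Then change container volume by factor 1.25 (V_new/V_old).
Step 2:
                  E         D         G
  init       0.0674    0.4132    0.4212
  Δ         -0.0191   0.03819   0.05729
  eq         0.0483    0.4514    0.4785
  solve Keq expr → x = 0.0191; check Q = 0.4622

x = 0.0191 M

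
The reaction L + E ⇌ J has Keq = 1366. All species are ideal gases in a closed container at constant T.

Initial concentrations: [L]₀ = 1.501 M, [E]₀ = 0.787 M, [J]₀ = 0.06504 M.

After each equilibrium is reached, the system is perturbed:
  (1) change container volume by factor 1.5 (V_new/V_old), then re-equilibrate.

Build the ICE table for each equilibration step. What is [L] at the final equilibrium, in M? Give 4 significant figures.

[L]_eq = 0.4769 M

Q₀ = 0.05506 vs Keq = 1366 ⇒ Q<K, forward
Step 1:
                    L           E           J
  Initial       1.501       0.787     0.06504
  Change      -0.7861     -0.7861      0.7861
  Equil        0.7149  8.7164e-04      0.8512
  solve Keq expr → x = 0.7861; check Q = 1366
Then change container volume by factor 1.5 (V_new/V_old).
Step 2:
                    L           E           J
  Initial      0.4766  5.8109e-04      0.5674
  Change   2.8957e-04  2.8957e-04 -2.8957e-04
  Equil        0.4769  8.7067e-04      0.5672
  solve Keq expr → x = -2.8957e-04; check Q = 1366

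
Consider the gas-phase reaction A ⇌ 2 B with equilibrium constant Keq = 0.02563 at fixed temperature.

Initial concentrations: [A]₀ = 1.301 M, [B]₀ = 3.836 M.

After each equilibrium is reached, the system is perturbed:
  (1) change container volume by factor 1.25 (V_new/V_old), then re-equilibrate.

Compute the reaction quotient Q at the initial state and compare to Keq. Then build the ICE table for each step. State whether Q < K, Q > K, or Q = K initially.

Q₀ = 11.31; Q > K (proceeds reverse)

Q₀ = 11.31 vs Keq = 0.02563 ⇒ Q>K, reverse
Step 1:
                   A          B
  init         1.301      3.836
  Δ            1.778     -3.555
  eq           3.079     0.2809
  solve Keq expr → x = -1.778; check Q = 0.02563
Then change container volume by factor 1.25 (V_new/V_old).
Step 2:
                   A          B
  init         2.463     0.2247
  Δ         -0.01293    0.02586
  eq            2.45     0.2506
  solve Keq expr → x = 0.01293; check Q = 0.02563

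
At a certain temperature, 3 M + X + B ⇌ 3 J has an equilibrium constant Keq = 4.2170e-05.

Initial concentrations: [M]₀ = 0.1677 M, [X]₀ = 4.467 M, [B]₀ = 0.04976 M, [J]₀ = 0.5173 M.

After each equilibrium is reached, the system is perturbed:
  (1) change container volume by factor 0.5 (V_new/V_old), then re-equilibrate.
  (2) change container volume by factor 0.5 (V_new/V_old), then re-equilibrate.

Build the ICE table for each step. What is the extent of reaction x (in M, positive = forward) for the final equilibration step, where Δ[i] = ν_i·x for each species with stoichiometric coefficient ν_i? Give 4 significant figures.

Q₀ = 132 vs Keq = 4.2170e-05 ⇒ Q>K, reverse
Step 1:
                  M         X         B         J
  I          0.1677     4.467   0.04976    0.5173
  C          0.4943    0.1648    0.1648   -0.4943
  E           0.662     4.632    0.2145   0.02299
  solve Keq expr → x = -0.1648; check Q = 4.2170e-05
Then change container volume by factor 0.5 (V_new/V_old).
Step 2:
                  M         X         B         J
  I           1.324     9.264    0.4291   0.04599
  C        -0.02514 -0.008379 -0.008379   0.02514
  E           1.299     9.255    0.4207   0.07112
  solve Keq expr → x = 0.008379; check Q = 4.2170e-05
Then change container volume by factor 0.5 (V_new/V_old).
Step 3:
                  M         X         B         J
  I           2.598     18.51    0.8414    0.1422
  C        -0.07477  -0.02492  -0.02492   0.07477
  E           2.523     18.49    0.8164     0.217
  solve Keq expr → x = 0.02492; check Q = 4.2170e-05

x = 0.02492 M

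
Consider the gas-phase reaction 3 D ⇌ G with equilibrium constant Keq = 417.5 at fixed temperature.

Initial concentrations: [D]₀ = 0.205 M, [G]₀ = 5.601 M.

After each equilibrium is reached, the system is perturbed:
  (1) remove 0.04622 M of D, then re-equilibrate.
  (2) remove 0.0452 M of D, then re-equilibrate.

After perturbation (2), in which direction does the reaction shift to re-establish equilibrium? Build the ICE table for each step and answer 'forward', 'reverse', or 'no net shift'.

Direction: reverse

Q₀ = 650.1 vs Keq = 417.5 ⇒ Q>K, reverse
Step 1:
                    D           G
  init          0.205       5.601
  Δ           0.03246    -0.01082
  eq           0.2375        5.59
  solve Keq expr → x = -0.01082; check Q = 417.5
Then remove 0.04622 M of D.
Step 2:
                    D           G
  init         0.1912        5.59
  Δ             0.046    -0.01533
  eq           0.2372       5.575
  solve Keq expr → x = -0.01533; check Q = 417.5
Then remove 0.0452 M of D.
Step 3:
                    D           G
  init          0.192       5.575
  Δ           0.04499      -0.015
  eq            0.237        5.56
  solve Keq expr → x = -0.015; check Q = 417.5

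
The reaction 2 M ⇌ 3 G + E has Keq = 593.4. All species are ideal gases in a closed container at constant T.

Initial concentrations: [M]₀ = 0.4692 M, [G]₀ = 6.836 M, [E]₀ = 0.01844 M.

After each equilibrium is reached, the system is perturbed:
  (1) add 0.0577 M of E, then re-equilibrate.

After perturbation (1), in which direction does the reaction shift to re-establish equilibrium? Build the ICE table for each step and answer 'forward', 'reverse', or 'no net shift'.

Direction: reverse

Q₀ = 26.76 vs Keq = 593.4 ⇒ Q<K, forward
Step 1:
                   M          G          E
  init        0.4692      6.836    0.01844
  Δ          -0.1999     0.2999    0.09997
  eq          0.2693      7.136     0.1184
  solve Keq expr → x = 0.09997; check Q = 593.4
Then add 0.0577 M of E.
Step 2:
                   M          G          E
  init        0.2693      7.136     0.1761
  Δ          0.03749   -0.05623   -0.01874
  eq          0.3068       7.08     0.1574
  solve Keq expr → x = -0.01874; check Q = 593.4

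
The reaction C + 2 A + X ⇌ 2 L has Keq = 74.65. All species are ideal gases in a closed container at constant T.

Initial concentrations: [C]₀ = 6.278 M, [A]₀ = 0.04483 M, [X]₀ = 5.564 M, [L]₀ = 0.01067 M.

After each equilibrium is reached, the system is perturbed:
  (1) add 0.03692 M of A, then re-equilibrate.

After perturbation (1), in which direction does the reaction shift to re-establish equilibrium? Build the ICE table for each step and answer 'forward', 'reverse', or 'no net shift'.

Direction: forward

Q₀ = 0.001622 vs Keq = 74.65 ⇒ Q<K, forward
Step 1:
                  C         A         X         L
  I           6.278   0.04483     5.564   0.01067
  C        -0.02188  -0.04376  -0.02188   0.04376
  E           6.256   0.00107     5.542   0.05443
  solve Keq expr → x = 0.02188; check Q = 74.65
Then add 0.03692 M of A.
Step 2:
                  C         A         X         L
  I           6.256   0.03799     5.542   0.05443
  C         -0.0181   -0.0362   -0.0181    0.0362
  E           6.238  0.001787     5.524   0.09063
  solve Keq expr → x = 0.0181; check Q = 74.65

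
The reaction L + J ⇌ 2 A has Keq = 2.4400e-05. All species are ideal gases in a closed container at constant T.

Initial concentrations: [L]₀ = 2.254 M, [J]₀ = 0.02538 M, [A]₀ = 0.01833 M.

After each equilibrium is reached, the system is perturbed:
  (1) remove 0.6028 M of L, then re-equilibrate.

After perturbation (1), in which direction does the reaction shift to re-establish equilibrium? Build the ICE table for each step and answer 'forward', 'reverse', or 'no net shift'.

Direction: reverse

Q₀ = 0.005873 vs Keq = 2.4400e-05 ⇒ Q>K, reverse
Step 1:
                  L         J         A
  Initial     2.254   0.02538   0.01833
  Change   0.008481  0.008481  -0.01696
  Equil       2.262   0.03386  0.001367
  solve Keq expr → x = -0.008481; check Q = 2.4400e-05
Then remove 0.6028 M of L.
Step 2:
                  L         J         A
  Initial      1.66   0.03386  0.001367
  Change  9.7251e-05 9.7251e-05 -1.9450e-04
  Equil        1.66   0.03396  0.001173
  solve Keq expr → x = -9.7251e-05; check Q = 2.4400e-05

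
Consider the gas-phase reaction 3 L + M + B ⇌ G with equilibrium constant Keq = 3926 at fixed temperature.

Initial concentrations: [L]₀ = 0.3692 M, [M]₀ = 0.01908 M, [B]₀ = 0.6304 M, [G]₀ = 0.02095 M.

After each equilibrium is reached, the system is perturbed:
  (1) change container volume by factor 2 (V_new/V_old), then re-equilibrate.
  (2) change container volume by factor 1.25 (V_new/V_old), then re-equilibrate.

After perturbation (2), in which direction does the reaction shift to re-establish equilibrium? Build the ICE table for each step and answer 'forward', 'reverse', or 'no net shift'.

Direction: reverse

Q₀ = 34.61 vs Keq = 3926 ⇒ Q<K, forward
Step 1:
                  L         M         B         G
  init       0.3692   0.01908    0.6304   0.02095
  Δ        -0.05564  -0.01855  -0.01855   0.01855
  eq         0.3136 5.3334e-04    0.6119    0.0395
  solve Keq expr → x = 0.01855; check Q = 3926
Then change container volume by factor 2 (V_new/V_old).
Step 2:
                  L         M         B         G
  init       0.1568 2.6667e-04    0.3059   0.01975
  Δ        0.008479  0.002826  0.002826 -0.002826
  eq         0.1653  0.003093    0.3088   0.01692
  solve Keq expr → x = -0.002826; check Q = 3926
Then change container volume by factor 1.25 (V_new/V_old).
Step 3:
                  L         M         B         G
  init       0.1322  0.002474     0.247   0.01354
  Δ        0.005993  0.001998  0.001998 -0.001998
  eq         0.1382  0.004472     0.249   0.01154
  solve Keq expr → x = -0.001998; check Q = 3926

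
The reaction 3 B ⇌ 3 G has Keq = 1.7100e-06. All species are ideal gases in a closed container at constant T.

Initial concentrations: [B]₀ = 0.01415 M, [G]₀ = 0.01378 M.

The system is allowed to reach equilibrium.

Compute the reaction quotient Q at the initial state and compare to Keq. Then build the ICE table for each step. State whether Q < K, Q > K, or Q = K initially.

Q₀ = 0.9236; Q > K (proceeds reverse)

Q₀ = 0.9236 vs Keq = 1.7100e-06 ⇒ Q>K, reverse
Step 1:
                  B         G
  init      0.01415   0.01378
  Δ         0.01345  -0.01345
  eq         0.0276 3.3005e-04
  solve Keq expr → x = -0.004483; check Q = 1.7100e-06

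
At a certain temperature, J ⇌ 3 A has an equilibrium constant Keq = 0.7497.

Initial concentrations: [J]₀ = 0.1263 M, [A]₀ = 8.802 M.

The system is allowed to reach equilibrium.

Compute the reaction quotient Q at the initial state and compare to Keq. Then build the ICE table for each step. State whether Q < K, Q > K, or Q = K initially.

Q₀ = 5399; Q > K (proceeds reverse)

Q₀ = 5399 vs Keq = 0.7497 ⇒ Q>K, reverse
Step 1:
                  J         A
  I          0.1263     8.802
  C           2.515    -7.546
  E           2.642     1.256
  solve Keq expr → x = -2.515; check Q = 0.7497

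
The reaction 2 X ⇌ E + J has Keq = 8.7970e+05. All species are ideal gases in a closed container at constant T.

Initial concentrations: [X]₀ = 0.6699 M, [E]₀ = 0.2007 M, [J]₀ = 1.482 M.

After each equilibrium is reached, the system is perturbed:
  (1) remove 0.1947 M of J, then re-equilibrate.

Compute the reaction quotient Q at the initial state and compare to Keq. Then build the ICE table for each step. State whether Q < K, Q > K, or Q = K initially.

Q₀ = 0.6628; Q < K (proceeds forward)

Q₀ = 0.6628 vs Keq = 8.7970e+05 ⇒ Q<K, forward
Step 1:
                    X           E           J
  Initial      0.6699      0.2007       1.482
  Change      -0.6688      0.3344      0.3344
  Equil      0.001051      0.5351       1.816
  solve Keq expr → x = 0.3344; check Q = 8.7970e+05
Then remove 0.1947 M of J.
Step 2:
                    X           E           J
  Initial    0.001051      0.5351       1.622
  Change  -5.7897e-05  2.8948e-05  2.8948e-05
  Equil    9.9326e-04      0.5352       1.622
  solve Keq expr → x = 2.8948e-05; check Q = 8.7970e+05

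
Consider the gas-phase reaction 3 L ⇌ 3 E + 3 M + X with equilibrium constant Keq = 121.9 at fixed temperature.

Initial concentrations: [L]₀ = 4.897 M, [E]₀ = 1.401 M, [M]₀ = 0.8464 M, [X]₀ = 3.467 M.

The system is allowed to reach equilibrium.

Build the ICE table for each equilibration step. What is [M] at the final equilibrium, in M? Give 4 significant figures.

Q₀ = 0.04923 vs Keq = 121.9 ⇒ Q<K, forward
Step 1:
                   L          E          M          X
  I            4.897      1.401     0.8464      3.467
  C           -1.923      1.923      1.923     0.6411
  E            2.974      3.324       2.77      4.108
  solve Keq expr → x = 0.6411; check Q = 121.9

[M]_eq = 2.77 M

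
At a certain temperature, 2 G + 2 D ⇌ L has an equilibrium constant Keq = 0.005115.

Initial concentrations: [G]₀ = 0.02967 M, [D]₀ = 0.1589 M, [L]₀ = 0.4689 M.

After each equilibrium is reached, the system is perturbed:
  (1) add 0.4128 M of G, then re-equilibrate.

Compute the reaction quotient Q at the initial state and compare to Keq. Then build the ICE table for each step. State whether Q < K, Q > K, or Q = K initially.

Q₀ = 2.1096e+04 vs Keq = 0.005115 ⇒ Q>K, reverse
Step 1:
                  G         D         L
  init      0.02967    0.1589    0.4689
  Δ          0.9268    0.9268   -0.4634
  eq         0.9564     1.086  0.005515
  solve Keq expr → x = -0.4634; check Q = 0.005115
Then add 0.4128 M of G.
Step 2:
                  G         D         L
  init        1.369     1.086  0.005515
  Δ        -0.01078  -0.01078  0.005391
  eq          1.358     1.075   0.01091
  solve Keq expr → x = 0.005391; check Q = 0.005115

Q₀ = 2.1096e+04; Q > K (proceeds reverse)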